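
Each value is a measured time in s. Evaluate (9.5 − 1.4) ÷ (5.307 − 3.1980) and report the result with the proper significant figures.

9.5 − 1.4 = 8.1, limited to 1 d.p. → 2 s.f.; 5.307 − 3.1980 = 2.1090, limited to 3 d.p. → 4 s.f.
Carrying full precision, 8.1 ÷ 2.1090 = 3.84068278805…; keep min(2, 4) = 2 s.f.
Rounded to 2 significant figures: 3.8.

3.8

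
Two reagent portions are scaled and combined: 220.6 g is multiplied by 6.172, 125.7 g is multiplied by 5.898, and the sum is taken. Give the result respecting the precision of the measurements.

2103 g

220.6 × 6.172 = 1361.5432 → 1362 g (4 s.f., last digit at the 10^0 place).
125.7 × 5.898 = 741.3786 → 7.414 × 10^2 g (4 s.f., last digit at the 10^-1 place).
Sum: 2102.9218 g; keep the coarser place, 10^0.
Result: 2103 g.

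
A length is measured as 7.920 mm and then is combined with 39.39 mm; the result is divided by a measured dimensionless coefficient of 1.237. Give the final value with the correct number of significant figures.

7.920 mm + 39.39 mm = 47.310 mm; the sum is limited to 2 decimal places (4 s.f.).
Carrying full precision, 47.310 ÷ 1.237 = 38.245755861… mm; 1.237 has 4 s.f., so the result keeps min(4, 4) = 4 s.f.
Rounded to 4 significant figures: 38.25 mm.

38.25 mm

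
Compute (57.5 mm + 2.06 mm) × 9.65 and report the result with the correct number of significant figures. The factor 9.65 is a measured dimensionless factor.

57.5 mm + 2.06 mm = 59.56 mm; the sum is limited to 1 decimal place (3 s.f.).
Carrying full precision, 59.56 × 9.65 = 574.754 mm; 9.65 has 3 s.f., so the result keeps min(3, 3) = 3 s.f.
Rounded to 3 significant figures: 575 mm.

575 mm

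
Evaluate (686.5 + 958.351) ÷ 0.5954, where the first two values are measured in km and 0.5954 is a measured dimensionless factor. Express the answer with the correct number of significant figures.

686.5 km + 958.351 km = 1644.851 km; the sum is limited to 1 decimal place (5 s.f.).
Carrying full precision, 1644.851 ÷ 0.5954 = 2762.59825328… km; 0.5954 has 4 s.f., so the result keeps min(5, 4) = 4 s.f.
Rounded to 4 significant figures: 2763 km.

2763 km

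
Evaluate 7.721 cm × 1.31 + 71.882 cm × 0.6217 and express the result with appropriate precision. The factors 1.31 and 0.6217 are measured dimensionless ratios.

54.8 cm

7.721 × 1.31 = 10.11451 → 10.1 cm (3 s.f., last digit at the 10^-1 place).
71.882 × 0.6217 = 44.6890394 → 44.69 cm (4 s.f., last digit at the 10^-2 place).
Sum: 54.8035494 cm; keep the coarser place, 10^-1.
Result: 54.8 cm.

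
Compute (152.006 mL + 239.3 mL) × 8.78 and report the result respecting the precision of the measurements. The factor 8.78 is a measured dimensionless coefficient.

152.006 mL + 239.3 mL = 391.306 mL; the sum is limited to 1 decimal place (4 s.f.).
Carrying full precision, 391.306 × 8.78 = 3435.66668 mL; 8.78 has 3 s.f., so the result keeps min(4, 3) = 3 s.f.
Rounded to 3 significant figures: 3.44 × 10³ mL.

3.44 × 10³ mL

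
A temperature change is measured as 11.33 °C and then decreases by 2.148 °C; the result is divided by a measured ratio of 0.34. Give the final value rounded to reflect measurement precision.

27 °C

11.33 °C − 2.148 °C = 9.182 °C; the difference is limited to 2 decimal places (3 s.f.).
Carrying full precision, 9.182 ÷ 0.34 = 27.0058823529… °C; 0.34 has 2 s.f., so the result keeps min(3, 2) = 2 s.f.
Rounded to 2 significant figures: 27 °C.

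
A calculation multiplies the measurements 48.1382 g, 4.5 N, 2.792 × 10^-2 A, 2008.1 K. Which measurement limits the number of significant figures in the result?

4.5 N

48.1382 g → 6 s.f.; 4.5 N → 2 s.f.; 2.792 × 10^-2 A → 4 s.f.; 2008.1 K → 5 s.f.
The fewest is 2 significant figures, from 4.5 N.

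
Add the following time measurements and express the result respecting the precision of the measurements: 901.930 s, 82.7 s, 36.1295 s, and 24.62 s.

1.0454 × 10^3 s

901.930 s + 82.7 s + 36.1295 s + 24.62 s = 1045.3795 s.
Addition/subtraction keeps the fewest decimal places: 901.930 → 3 decimal places, 82.7 → 1 decimal place, 36.1295 → 4 decimal places, 24.62 → 2 decimal places; limit is 1.
Rounded to 1 decimal place: 1.0454 × 10^3 s.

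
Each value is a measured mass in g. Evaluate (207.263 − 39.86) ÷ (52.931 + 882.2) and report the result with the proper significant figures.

207.263 − 39.86 = 167.403, limited to 2 d.p. → 5 s.f.; 52.931 + 882.2 = 935.131, limited to 1 d.p. → 4 s.f.
Carrying full precision, 167.403 ÷ 935.131 = 0.179015560387…; keep min(5, 4) = 4 s.f.
Rounded to 4 significant figures: 0.1790.

0.1790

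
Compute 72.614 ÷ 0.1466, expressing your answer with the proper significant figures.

495.3

72.614 ÷ 0.1466 = 495.320600273…
Multiplication/division keeps the fewest significant figures: 72.614 → 5 s.f., 0.1466 → 4 s.f.; limit is 4.
Rounded to 4 significant figures: 495.3.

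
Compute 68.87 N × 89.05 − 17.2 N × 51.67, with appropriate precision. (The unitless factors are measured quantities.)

5244 N

68.87 × 89.05 = 6132.8735 → 6133 N (4 s.f., last digit at the 10^0 place).
17.2 × 51.67 = 888.724 → 889 N (3 s.f., last digit at the 10^0 place).
Difference: 5244.1495 N; keep the coarser place, 10^0.
Result: 5244 N.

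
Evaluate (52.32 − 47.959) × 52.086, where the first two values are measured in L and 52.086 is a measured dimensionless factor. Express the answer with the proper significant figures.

52.32 L − 47.959 L = 4.361 L; the difference is limited to 2 decimal places (3 s.f.).
Carrying full precision, 4.361 × 52.086 = 227.147046 L; 52.086 has 5 s.f., so the result keeps min(3, 5) = 3 s.f.
Rounded to 3 significant figures: 2.27 × 10² L.

2.27 × 10² L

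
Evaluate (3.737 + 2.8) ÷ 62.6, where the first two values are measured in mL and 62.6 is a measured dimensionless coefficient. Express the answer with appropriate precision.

0.10 mL

3.737 mL + 2.8 mL = 6.537 mL; the sum is limited to 1 decimal place (2 s.f.).
Carrying full precision, 6.537 ÷ 62.6 = 0.104424920128… mL; 62.6 has 3 s.f., so the result keeps min(2, 3) = 2 s.f.
Rounded to 2 significant figures: 0.10 mL.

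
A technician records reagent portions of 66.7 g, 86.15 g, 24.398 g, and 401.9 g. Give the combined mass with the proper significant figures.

66.7 g + 86.15 g + 24.398 g + 401.9 g = 579.148 g.
Addition/subtraction keeps the fewest decimal places: 66.7 → 1 decimal place, 86.15 → 2 decimal places, 24.398 → 3 decimal places, 401.9 → 1 decimal place; limit is 1.
Rounded to 1 decimal place: 579.1 g.

579.1 g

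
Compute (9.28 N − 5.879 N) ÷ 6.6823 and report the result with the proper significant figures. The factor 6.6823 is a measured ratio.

9.28 N − 5.879 N = 3.401 N; the difference is limited to 2 decimal places (3 s.f.).
Carrying full precision, 3.401 ÷ 6.6823 = 0.508956497015… N; 6.6823 has 5 s.f., so the result keeps min(3, 5) = 3 s.f.
Rounded to 3 significant figures: 0.509 N.

0.509 N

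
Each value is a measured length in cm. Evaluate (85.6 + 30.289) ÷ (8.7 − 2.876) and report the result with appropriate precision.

2.0 × 10^1

85.6 + 30.289 = 115.889, limited to 1 d.p. → 4 s.f.; 8.7 − 2.876 = 5.824, limited to 1 d.p. → 2 s.f.
Carrying full precision, 115.889 ÷ 5.824 = 19.8985233516…; keep min(4, 2) = 2 s.f.
Rounded to 2 significant figures: 2.0 × 10^1.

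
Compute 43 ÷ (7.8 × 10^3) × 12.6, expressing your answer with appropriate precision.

0.069

43 ÷ (7.8 × 10^3) × 12.6 = 0.0694615384615…
Multiplication/division keeps the fewest significant figures: 43 → 2 s.f., 7.8 × 10^3 → 2 s.f., 12.6 → 3 s.f.; limit is 2.
Rounded to 2 significant figures: 0.069.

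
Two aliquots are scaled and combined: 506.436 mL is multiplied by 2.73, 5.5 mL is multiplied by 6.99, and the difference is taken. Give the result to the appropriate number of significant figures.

506.436 × 2.73 = 1382.57028 → 1.38 × 10^3 mL (3 s.f., last digit at the 10^1 place).
5.5 × 6.99 = 38.445 → 38 mL (2 s.f., last digit at the 10^0 place).
Difference: 1344.12528 mL; keep the coarser place, 10^1.
Result: 1.34 × 10^3 mL.

1.34 × 10^3 mL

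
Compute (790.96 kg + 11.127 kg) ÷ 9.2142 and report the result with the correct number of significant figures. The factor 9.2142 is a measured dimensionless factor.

790.96 kg + 11.127 kg = 802.087 kg; the sum is limited to 2 decimal places (5 s.f.).
Carrying full precision, 802.087 ÷ 9.2142 = 87.0490113086… kg; 9.2142 has 5 s.f., so the result keeps min(5, 5) = 5 s.f.
Rounded to 5 significant figures: 87.049 kg.

87.049 kg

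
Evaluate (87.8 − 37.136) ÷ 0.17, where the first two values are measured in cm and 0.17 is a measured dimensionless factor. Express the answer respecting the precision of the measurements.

87.8 cm − 37.136 cm = 50.664 cm; the difference is limited to 1 decimal place (3 s.f.).
Carrying full precision, 50.664 ÷ 0.17 = 298.023529412… cm; 0.17 has 2 s.f., so the result keeps min(3, 2) = 2 s.f.
Rounded to 2 significant figures: 3.0 × 10² cm.

3.0 × 10² cm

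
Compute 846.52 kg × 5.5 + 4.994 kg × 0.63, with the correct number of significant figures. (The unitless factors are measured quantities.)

846.52 × 5.5 = 4655.86 → 4.7 × 10^3 kg (2 s.f., last digit at the 10^2 place).
4.994 × 0.63 = 3.14622 → 3.1 kg (2 s.f., last digit at the 10^-1 place).
Sum: 4659.00622 kg; keep the coarser place, 10^2.
Result: 4.7 × 10^3 kg.

4.7 × 10^3 kg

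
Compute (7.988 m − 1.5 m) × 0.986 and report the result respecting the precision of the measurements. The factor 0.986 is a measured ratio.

6.4 m

7.988 m − 1.5 m = 6.488 m; the difference is limited to 1 decimal place (2 s.f.).
Carrying full precision, 6.488 × 0.986 = 6.397168 m; 0.986 has 3 s.f., so the result keeps min(2, 3) = 2 s.f.
Rounded to 2 significant figures: 6.4 m.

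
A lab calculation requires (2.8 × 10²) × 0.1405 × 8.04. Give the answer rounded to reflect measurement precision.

(2.8 × 10²) × 0.1405 × 8.04 = 316.2936
Multiplication/division keeps the fewest significant figures: 2.8 × 10² → 2 s.f., 0.1405 → 4 s.f., 8.04 → 3 s.f.; limit is 2.
Rounded to 2 significant figures: 3.2 × 10².

3.2 × 10²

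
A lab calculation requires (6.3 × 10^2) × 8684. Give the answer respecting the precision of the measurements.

5.5 × 10^6

(6.3 × 10^2) × 8684 = 5470920
Multiplication/division keeps the fewest significant figures: 6.3 × 10^2 → 2 s.f., 8684 → 4 s.f.; limit is 2.
Rounded to 2 significant figures: 5.5 × 10^6.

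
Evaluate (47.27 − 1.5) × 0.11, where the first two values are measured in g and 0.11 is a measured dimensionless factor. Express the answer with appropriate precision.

5.0 g

47.27 g − 1.5 g = 45.77 g; the difference is limited to 1 decimal place (3 s.f.).
Carrying full precision, 45.77 × 0.11 = 5.0347 g; 0.11 has 2 s.f., so the result keeps min(3, 2) = 2 s.f.
Rounded to 2 significant figures: 5.0 g.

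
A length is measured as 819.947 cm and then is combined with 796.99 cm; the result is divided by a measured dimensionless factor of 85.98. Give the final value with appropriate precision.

819.947 cm + 796.99 cm = 1616.937 cm; the sum is limited to 2 decimal places (6 s.f.).
Carrying full precision, 1616.937 ÷ 85.98 = 18.8059665038… cm; 85.98 has 4 s.f., so the result keeps min(6, 4) = 4 s.f.
Rounded to 4 significant figures: 18.81 cm.

18.81 cm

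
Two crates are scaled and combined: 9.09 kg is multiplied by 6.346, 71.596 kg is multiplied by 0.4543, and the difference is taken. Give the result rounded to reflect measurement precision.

25.2 kg

9.09 × 6.346 = 57.68514 → 57.7 kg (3 s.f., last digit at the 10^-1 place).
71.596 × 0.4543 = 32.5260628 → 32.53 kg (4 s.f., last digit at the 10^-2 place).
Difference: 25.1590772 kg; keep the coarser place, 10^-1.
Result: 25.2 kg.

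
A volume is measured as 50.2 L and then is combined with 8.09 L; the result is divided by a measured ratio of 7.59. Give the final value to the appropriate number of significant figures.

50.2 L + 8.09 L = 58.29 L; the sum is limited to 1 decimal place (3 s.f.).
Carrying full precision, 58.29 ÷ 7.59 = 7.67984189723… L; 7.59 has 3 s.f., so the result keeps min(3, 3) = 3 s.f.
Rounded to 3 significant figures: 7.68 L.

7.68 L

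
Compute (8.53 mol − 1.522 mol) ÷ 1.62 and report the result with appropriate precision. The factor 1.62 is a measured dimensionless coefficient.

4.33 mol

8.53 mol − 1.522 mol = 7.008 mol; the difference is limited to 2 decimal places (3 s.f.).
Carrying full precision, 7.008 ÷ 1.62 = 4.32592592593… mol; 1.62 has 3 s.f., so the result keeps min(3, 3) = 3 s.f.
Rounded to 3 significant figures: 4.33 mol.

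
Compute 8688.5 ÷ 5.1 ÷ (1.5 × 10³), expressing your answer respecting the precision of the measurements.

8688.5 ÷ 5.1 ÷ (1.5 × 10³) = 1.13575163399…
Multiplication/division keeps the fewest significant figures: 8688.5 → 5 s.f., 5.1 → 2 s.f., 1.5 × 10³ → 2 s.f.; limit is 2.
Rounded to 2 significant figures: 1.1.

1.1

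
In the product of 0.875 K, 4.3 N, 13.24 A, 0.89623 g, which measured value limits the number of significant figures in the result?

4.3 N

0.875 K → 3 s.f.; 4.3 N → 2 s.f.; 13.24 A → 4 s.f.; 0.89623 g → 5 s.f.
The fewest is 2 significant figures, from 4.3 N.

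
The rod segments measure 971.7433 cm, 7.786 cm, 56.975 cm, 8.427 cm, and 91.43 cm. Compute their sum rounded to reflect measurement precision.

1136.36 cm

971.7433 cm + 7.786 cm + 56.975 cm + 8.427 cm + 91.43 cm = 1136.3613 cm.
Addition/subtraction keeps the fewest decimal places: 971.7433 → 4 decimal places, 7.786 → 3 decimal places, 56.975 → 3 decimal places, 8.427 → 3 decimal places, 91.43 → 2 decimal places; limit is 2.
Rounded to 2 decimal places: 1136.36 cm.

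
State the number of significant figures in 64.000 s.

5

64.000: trailing zeros after a decimal point are significant.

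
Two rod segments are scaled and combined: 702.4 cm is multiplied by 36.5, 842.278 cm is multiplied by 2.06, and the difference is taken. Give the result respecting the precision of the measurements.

702.4 × 36.5 = 25637.6 → 2.56 × 10^4 cm (3 s.f., last digit at the 10^2 place).
842.278 × 2.06 = 1735.09268 → 1.74 × 10^3 cm (3 s.f., last digit at the 10^1 place).
Difference: 23902.50732 cm; keep the coarser place, 10^2.
Result: 2.39 × 10^4 cm.

2.39 × 10^4 cm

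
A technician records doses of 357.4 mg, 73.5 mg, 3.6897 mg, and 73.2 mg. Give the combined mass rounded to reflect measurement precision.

357.4 mg + 73.5 mg + 3.6897 mg + 73.2 mg = 507.7897 mg.
Addition/subtraction keeps the fewest decimal places: 357.4 → 1 decimal place, 73.5 → 1 decimal place, 3.6897 → 4 decimal places, 73.2 → 1 decimal place; limit is 1.
Rounded to 1 decimal place: 507.8 mg.

507.8 mg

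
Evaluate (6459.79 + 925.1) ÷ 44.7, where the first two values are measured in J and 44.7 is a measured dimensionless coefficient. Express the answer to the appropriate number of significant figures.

165 J

6459.79 J + 925.1 J = 7384.89 J; the sum is limited to 1 decimal place (5 s.f.).
Carrying full precision, 7384.89 ÷ 44.7 = 165.210067114… J; 44.7 has 3 s.f., so the result keeps min(5, 3) = 3 s.f.
Rounded to 3 significant figures: 165 J.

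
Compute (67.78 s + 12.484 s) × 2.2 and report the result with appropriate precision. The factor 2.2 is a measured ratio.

1.8 × 10² s

67.78 s + 12.484 s = 80.264 s; the sum is limited to 2 decimal places (4 s.f.).
Carrying full precision, 80.264 × 2.2 = 176.5808 s; 2.2 has 2 s.f., so the result keeps min(4, 2) = 2 s.f.
Rounded to 2 significant figures: 1.8 × 10² s.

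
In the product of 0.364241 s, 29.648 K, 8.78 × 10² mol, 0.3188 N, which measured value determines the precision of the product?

0.364241 s → 6 s.f.; 29.648 K → 5 s.f.; 8.78 × 10² mol → 3 s.f.; 0.3188 N → 4 s.f.
The fewest is 3 significant figures, from 8.78 × 10² mol.

8.78 × 10² mol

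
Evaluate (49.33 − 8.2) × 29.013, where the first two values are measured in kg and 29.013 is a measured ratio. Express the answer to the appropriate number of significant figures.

1.19 × 10^3 kg

49.33 kg − 8.2 kg = 41.13 kg; the difference is limited to 1 decimal place (3 s.f.).
Carrying full precision, 41.13 × 29.013 = 1193.30469 kg; 29.013 has 5 s.f., so the result keeps min(3, 5) = 3 s.f.
Rounded to 3 significant figures: 1.19 × 10^3 kg.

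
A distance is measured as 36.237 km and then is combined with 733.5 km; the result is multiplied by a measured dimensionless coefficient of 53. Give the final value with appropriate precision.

4.1 × 10^4 km

36.237 km + 733.5 km = 769.737 km; the sum is limited to 1 decimal place (4 s.f.).
Carrying full precision, 769.737 × 53 = 40796.061 km; 53 has 2 s.f., so the result keeps min(4, 2) = 2 s.f.
Rounded to 2 significant figures: 4.1 × 10^4 km.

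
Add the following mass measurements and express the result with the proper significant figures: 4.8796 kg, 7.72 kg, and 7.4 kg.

20.0 kg

4.8796 kg + 7.72 kg + 7.4 kg = 19.9996 kg.
Addition/subtraction keeps the fewest decimal places: 4.8796 → 4 decimal places, 7.72 → 2 decimal places, 7.4 → 1 decimal place; limit is 1.
Rounded to 1 decimal place: 20.0 kg.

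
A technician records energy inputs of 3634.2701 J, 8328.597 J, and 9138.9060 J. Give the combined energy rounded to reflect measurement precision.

21101.773 J

3634.2701 J + 8328.597 J + 9138.9060 J = 21101.7731 J.
Addition/subtraction keeps the fewest decimal places: 3634.2701 → 4 decimal places, 8328.597 → 3 decimal places, 9138.9060 → 4 decimal places; limit is 3.
Rounded to 3 decimal places: 21101.773 J.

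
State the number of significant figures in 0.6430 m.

0.6430: leading zeros are not significant; trailing zeros after a decimal point are significant.

4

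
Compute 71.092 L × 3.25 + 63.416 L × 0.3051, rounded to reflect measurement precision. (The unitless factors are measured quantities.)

2.50 × 10^2 L

71.092 × 3.25 = 231.049 → 231 L (3 s.f., last digit at the 10^0 place).
63.416 × 0.3051 = 19.3482216 → 19.35 L (4 s.f., last digit at the 10^-2 place).
Sum: 250.3972216 L; keep the coarser place, 10^0.
Result: 2.50 × 10^2 L.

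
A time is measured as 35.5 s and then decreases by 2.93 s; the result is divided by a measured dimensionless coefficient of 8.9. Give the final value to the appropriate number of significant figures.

3.7 s

35.5 s − 2.93 s = 32.57 s; the difference is limited to 1 decimal place (3 s.f.).
Carrying full precision, 32.57 ÷ 8.9 = 3.6595505618… s; 8.9 has 2 s.f., so the result keeps min(3, 2) = 2 s.f.
Rounded to 2 significant figures: 3.7 s.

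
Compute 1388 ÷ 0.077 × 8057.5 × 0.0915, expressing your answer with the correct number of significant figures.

1388 ÷ 0.077 × 8057.5 × 0.0915 = 13289852.1429…
Multiplication/division keeps the fewest significant figures: 1388 → 4 s.f., 0.077 → 2 s.f., 8057.5 → 5 s.f., 0.0915 → 3 s.f.; limit is 2.
Rounded to 2 significant figures: 1.3 × 10^7.

1.3 × 10^7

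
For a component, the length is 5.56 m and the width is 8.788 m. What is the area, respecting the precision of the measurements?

48.9 m²

area = 5.56 m × 8.788 m = 48.86128 m².
5.56 has 3 significant figures; 8.788 has 4.
Division/multiplication keeps the fewest: 3 significant figures.
Rounded: 48.9 m².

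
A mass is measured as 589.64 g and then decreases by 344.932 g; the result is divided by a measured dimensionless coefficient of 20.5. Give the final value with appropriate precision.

11.9 g

589.64 g − 344.932 g = 244.708 g; the difference is limited to 2 decimal places (5 s.f.).
Carrying full precision, 244.708 ÷ 20.5 = 11.9369756098… g; 20.5 has 3 s.f., so the result keeps min(5, 3) = 3 s.f.
Rounded to 3 significant figures: 11.9 g.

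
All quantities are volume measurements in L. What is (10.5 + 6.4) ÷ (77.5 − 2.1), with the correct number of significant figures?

10.5 + 6.4 = 16.9, limited to 1 d.p. → 3 s.f.; 77.5 − 2.1 = 75.4, limited to 1 d.p. → 3 s.f.
Carrying full precision, 16.9 ÷ 75.4 = 0.224137931034…; keep min(3, 3) = 3 s.f.
Rounded to 3 significant figures: 0.224.

0.224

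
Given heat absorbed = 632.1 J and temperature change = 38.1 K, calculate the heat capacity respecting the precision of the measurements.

16.6 J/K

heat capacity = 632.1 J ÷ 38.1 K = 16.5905511811… J/K.
632.1 has 4 significant figures; 38.1 has 3.
Division/multiplication keeps the fewest: 3 significant figures.
Rounded: 16.6 J/K.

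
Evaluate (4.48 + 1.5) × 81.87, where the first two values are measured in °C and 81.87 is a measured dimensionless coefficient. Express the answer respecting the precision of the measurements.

4.48 °C + 1.5 °C = 5.98 °C; the sum is limited to 1 decimal place (2 s.f.).
Carrying full precision, 5.98 × 81.87 = 489.5826 °C; 81.87 has 4 s.f., so the result keeps min(2, 4) = 2 s.f.
Rounded to 2 significant figures: 4.9 × 10² °C.

4.9 × 10² °C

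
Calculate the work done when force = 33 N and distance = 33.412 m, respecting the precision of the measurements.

work done = 33 N × 33.412 m = 1102.596 J.
33 has 2 significant figures; 33.412 has 5.
Division/multiplication keeps the fewest: 2 significant figures.
Rounded: 1.1 × 10^3 J.

1.1 × 10^3 J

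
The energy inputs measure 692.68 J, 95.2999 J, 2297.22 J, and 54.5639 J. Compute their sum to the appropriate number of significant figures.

3139.76 J

692.68 J + 95.2999 J + 2297.22 J + 54.5639 J = 3139.7638 J.
Addition/subtraction keeps the fewest decimal places: 692.68 → 2 decimal places, 95.2999 → 4 decimal places, 2297.22 → 2 decimal places, 54.5639 → 4 decimal places; limit is 2.
Rounded to 2 decimal places: 3139.76 J.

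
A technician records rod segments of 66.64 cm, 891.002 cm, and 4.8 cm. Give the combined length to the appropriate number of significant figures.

962.4 cm

66.64 cm + 891.002 cm + 4.8 cm = 962.442 cm.
Addition/subtraction keeps the fewest decimal places: 66.64 → 2 decimal places, 891.002 → 3 decimal places, 4.8 → 1 decimal place; limit is 1.
Rounded to 1 decimal place: 962.4 cm.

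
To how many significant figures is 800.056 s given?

800.056: zeros between nonzero digits are significant.

6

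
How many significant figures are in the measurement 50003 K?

50003: zeros between nonzero digits are significant.

5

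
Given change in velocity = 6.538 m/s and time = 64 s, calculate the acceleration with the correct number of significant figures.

0.10 m/s²

acceleration = 6.538 m/s ÷ 64 s = 0.10215625 m/s².
6.538 has 4 significant figures; 64 has 2.
Division/multiplication keeps the fewest: 2 significant figures.
Rounded: 0.10 m/s².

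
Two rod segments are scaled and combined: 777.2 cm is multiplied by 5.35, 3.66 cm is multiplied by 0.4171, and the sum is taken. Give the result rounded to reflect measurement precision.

4.16 × 10³ cm

777.2 × 5.35 = 4158.02 → 4.16 × 10³ cm (3 s.f., last digit at the 10^1 place).
3.66 × 0.4171 = 1.526586 → 1.53 cm (3 s.f., last digit at the 10^-2 place).
Sum: 4159.546586 cm; keep the coarser place, 10^1.
Result: 4.16 × 10³ cm.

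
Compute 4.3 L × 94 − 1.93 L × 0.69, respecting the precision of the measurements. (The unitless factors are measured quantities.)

4.0 × 10^2 L

4.3 × 94 = 404.2 → 4.0 × 10^2 L (2 s.f., last digit at the 10^1 place).
1.93 × 0.69 = 1.3317 → 1.3 L (2 s.f., last digit at the 10^-1 place).
Difference: 402.8683 L; keep the coarser place, 10^1.
Result: 4.0 × 10^2 L.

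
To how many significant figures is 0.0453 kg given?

0.0453: leading zeros are not significant.

3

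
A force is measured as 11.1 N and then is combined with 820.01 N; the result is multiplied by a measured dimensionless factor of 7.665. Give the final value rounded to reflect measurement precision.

6370. N

11.1 N + 820.01 N = 831.11 N; the sum is limited to 1 decimal place (4 s.f.).
Carrying full precision, 831.11 × 7.665 = 6370.45815 N; 7.665 has 4 s.f., so the result keeps min(4, 4) = 4 s.f.
Rounded to 4 significant figures: 6370. N.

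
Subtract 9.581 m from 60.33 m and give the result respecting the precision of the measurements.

50.75 m

60.33 m − 9.581 m = 50.749 m.
Addition/subtraction keeps the fewest decimal places: 60.33 → 2 decimal places, 9.581 → 3 decimal places; limit is 2.
Rounded to 2 decimal places: 50.75 m.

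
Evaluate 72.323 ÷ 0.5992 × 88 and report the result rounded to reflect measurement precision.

72.323 ÷ 0.5992 × 88 = 10621.5353805…
Multiplication/division keeps the fewest significant figures: 72.323 → 5 s.f., 0.5992 → 4 s.f., 88 → 2 s.f.; limit is 2.
Rounded to 2 significant figures: 1.1 × 10^4.

1.1 × 10^4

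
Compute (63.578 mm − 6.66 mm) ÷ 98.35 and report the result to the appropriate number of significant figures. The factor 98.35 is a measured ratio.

63.578 mm − 6.66 mm = 56.918 mm; the difference is limited to 2 decimal places (4 s.f.).
Carrying full precision, 56.918 ÷ 98.35 = 0.578729028978… mm; 98.35 has 4 s.f., so the result keeps min(4, 4) = 4 s.f.
Rounded to 4 significant figures: 0.5787 mm.

0.5787 mm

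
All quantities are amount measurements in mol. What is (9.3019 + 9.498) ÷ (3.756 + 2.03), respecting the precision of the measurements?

9.3019 + 9.498 = 18.7999, limited to 3 d.p. → 5 s.f.; 3.756 + 2.03 = 5.786, limited to 2 d.p. → 3 s.f.
Carrying full precision, 18.7999 ÷ 5.786 = 3.24920497753…; keep min(5, 3) = 3 s.f.
Rounded to 3 significant figures: 3.25.

3.25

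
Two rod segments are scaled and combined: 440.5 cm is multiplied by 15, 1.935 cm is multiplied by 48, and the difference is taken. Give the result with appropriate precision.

440.5 × 15 = 6607.5 → 6.6 × 10³ cm (2 s.f., last digit at the 10^2 place).
1.935 × 48 = 92.88 → 93 cm (2 s.f., last digit at the 10^0 place).
Difference: 6514.62 cm; keep the coarser place, 10^2.
Result: 6.5 × 10³ cm.

6.5 × 10³ cm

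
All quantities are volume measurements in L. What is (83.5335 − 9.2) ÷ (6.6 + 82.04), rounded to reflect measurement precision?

83.5335 − 9.2 = 74.3335, limited to 1 d.p. → 3 s.f.; 6.6 + 82.04 = 88.64, limited to 1 d.p. → 3 s.f.
Carrying full precision, 74.3335 ÷ 88.64 = 0.838599954874…; keep min(3, 3) = 3 s.f.
Rounded to 3 significant figures: 0.839.

0.839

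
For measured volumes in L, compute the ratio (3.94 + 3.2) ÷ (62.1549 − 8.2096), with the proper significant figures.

0.13

3.94 + 3.2 = 7.14, limited to 1 d.p. → 2 s.f.; 62.1549 − 8.2096 = 53.9453, limited to 4 d.p. → 6 s.f.
Carrying full precision, 7.14 ÷ 53.9453 = 0.132356294246…; keep min(2, 6) = 2 s.f.
Rounded to 2 significant figures: 0.13.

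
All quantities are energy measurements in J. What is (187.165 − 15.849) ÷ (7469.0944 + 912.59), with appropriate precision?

187.165 − 15.849 = 171.316, limited to 3 d.p. → 6 s.f.; 7469.0944 + 912.59 = 8381.6844, limited to 2 d.p. → 6 s.f.
Carrying full precision, 171.316 ÷ 8381.6844 = 0.0204393284004…; keep min(6, 6) = 6 s.f.
Rounded to 6 significant figures: 0.0204393.

0.0204393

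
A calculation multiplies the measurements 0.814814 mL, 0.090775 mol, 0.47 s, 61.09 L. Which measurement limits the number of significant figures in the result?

0.814814 mL → 6 s.f.; 0.090775 mol → 5 s.f.; 0.47 s → 2 s.f.; 61.09 L → 4 s.f.
The fewest is 2 significant figures, from 0.47 s.

0.47 s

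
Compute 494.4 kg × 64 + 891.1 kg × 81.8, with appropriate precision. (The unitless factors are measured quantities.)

494.4 × 64 = 31641.6 → 3.2 × 10^4 kg (2 s.f., last digit at the 10^3 place).
891.1 × 81.8 = 72891.98 → 7.29 × 10^4 kg (3 s.f., last digit at the 10^2 place).
Sum: 104533.58 kg; keep the coarser place, 10^3.
Result: 1.05 × 10^5 kg.

1.05 × 10^5 kg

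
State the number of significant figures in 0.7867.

4

0.7867: leading zeros are not significant.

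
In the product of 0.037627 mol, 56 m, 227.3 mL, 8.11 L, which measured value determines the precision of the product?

0.037627 mol → 5 s.f.; 56 m → 2 s.f.; 227.3 mL → 4 s.f.; 8.11 L → 3 s.f.
The fewest is 2 significant figures, from 56 m.

56 m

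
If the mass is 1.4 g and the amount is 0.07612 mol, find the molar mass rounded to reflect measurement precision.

18 g/mol

molar mass = 1.4 g ÷ 0.07612 mol = 18.3920126117… g/mol.
1.4 has 2 significant figures; 0.07612 has 4.
Division/multiplication keeps the fewest: 2 significant figures.
Rounded: 18 g/mol.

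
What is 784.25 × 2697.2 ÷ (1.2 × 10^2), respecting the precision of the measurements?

1.8 × 10^4

784.25 × 2697.2 ÷ (1.2 × 10^2) = 17627.3258333…
Multiplication/division keeps the fewest significant figures: 784.25 → 5 s.f., 2697.2 → 5 s.f., 1.2 × 10^2 → 2 s.f.; limit is 2.
Rounded to 2 significant figures: 1.8 × 10^4.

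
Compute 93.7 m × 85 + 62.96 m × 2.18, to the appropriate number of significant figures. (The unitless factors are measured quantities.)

93.7 × 85 = 7964.5 → 8.0 × 10^3 m (2 s.f., last digit at the 10^2 place).
62.96 × 2.18 = 137.2528 → 137 m (3 s.f., last digit at the 10^0 place).
Sum: 8101.7528 m; keep the coarser place, 10^2.
Result: 8.1 × 10^3 m.

8.1 × 10^3 m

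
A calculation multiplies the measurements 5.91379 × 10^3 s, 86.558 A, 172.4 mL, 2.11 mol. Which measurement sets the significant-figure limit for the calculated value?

5.91379 × 10^3 s → 6 s.f.; 86.558 A → 5 s.f.; 172.4 mL → 4 s.f.; 2.11 mol → 3 s.f.
The fewest is 3 significant figures, from 2.11 mol.

2.11 mol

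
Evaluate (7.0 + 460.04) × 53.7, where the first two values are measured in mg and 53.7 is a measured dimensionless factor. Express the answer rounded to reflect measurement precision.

7.0 mg + 460.04 mg = 467.04 mg; the sum is limited to 1 decimal place (4 s.f.).
Carrying full precision, 467.04 × 53.7 = 25080.048 mg; 53.7 has 3 s.f., so the result keeps min(4, 3) = 3 s.f.
Rounded to 3 significant figures: 2.51 × 10⁴ mg.

2.51 × 10⁴ mg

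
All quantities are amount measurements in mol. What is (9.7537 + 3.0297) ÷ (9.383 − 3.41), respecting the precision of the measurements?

9.7537 + 3.0297 = 12.7834, limited to 4 d.p. → 6 s.f.; 9.383 − 3.41 = 5.973, limited to 2 d.p. → 3 s.f.
Carrying full precision, 12.7834 ÷ 5.973 = 2.14019755567…; keep min(6, 3) = 3 s.f.
Rounded to 3 significant figures: 2.14.

2.14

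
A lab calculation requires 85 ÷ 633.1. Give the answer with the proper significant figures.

0.13

85 ÷ 633.1 = 0.134259990523…
Multiplication/division keeps the fewest significant figures: 85 → 2 s.f., 633.1 → 4 s.f.; limit is 2.
Rounded to 2 significant figures: 0.13.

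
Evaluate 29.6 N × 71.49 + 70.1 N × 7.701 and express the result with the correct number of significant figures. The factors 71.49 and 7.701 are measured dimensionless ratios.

2.66 × 10³ N

29.6 × 71.49 = 2116.104 → 2.12 × 10³ N (3 s.f., last digit at the 10^1 place).
70.1 × 7.701 = 539.8401 → 540. N (3 s.f., last digit at the 10^0 place).
Sum: 2655.9441 N; keep the coarser place, 10^1.
Result: 2.66 × 10³ N.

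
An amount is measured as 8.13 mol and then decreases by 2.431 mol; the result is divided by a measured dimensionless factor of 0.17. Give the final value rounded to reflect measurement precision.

8.13 mol − 2.431 mol = 5.699 mol; the difference is limited to 2 decimal places (3 s.f.).
Carrying full precision, 5.699 ÷ 0.17 = 33.5235294118… mol; 0.17 has 2 s.f., so the result keeps min(3, 2) = 2 s.f.
Rounded to 2 significant figures: 34 mol.

34 mol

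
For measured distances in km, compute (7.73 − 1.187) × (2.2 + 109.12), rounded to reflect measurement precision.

728 km²

7.73 − 1.187 = 6.543, limited to 2 d.p. → 3 s.f.; 2.2 + 109.12 = 111.32, limited to 1 d.p. → 4 s.f.
Carrying full precision, 6.543 × 111.32 = 728.36676; keep min(3, 4) = 3 s.f.
Rounded to 3 significant figures: 728 km².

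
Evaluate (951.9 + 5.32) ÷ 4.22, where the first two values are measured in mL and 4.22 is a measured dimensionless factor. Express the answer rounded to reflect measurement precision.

227 mL

951.9 mL + 5.32 mL = 957.22 mL; the sum is limited to 1 decimal place (4 s.f.).
Carrying full precision, 957.22 ÷ 4.22 = 226.829383886… mL; 4.22 has 3 s.f., so the result keeps min(4, 3) = 3 s.f.
Rounded to 3 significant figures: 227 mL.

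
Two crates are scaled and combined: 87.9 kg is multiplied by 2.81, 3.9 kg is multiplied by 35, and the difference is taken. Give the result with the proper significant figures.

87.9 × 2.81 = 246.999 → 247 kg (3 s.f., last digit at the 10^0 place).
3.9 × 35 = 136.5 → 1.4 × 10^2 kg (2 s.f., last digit at the 10^1 place).
Difference: 110.499 kg; keep the coarser place, 10^1.
Result: 1.1 × 10^2 kg.

1.1 × 10^2 kg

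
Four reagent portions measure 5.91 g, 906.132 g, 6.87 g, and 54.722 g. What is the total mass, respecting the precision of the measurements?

973.63 g

5.91 g + 906.132 g + 6.87 g + 54.722 g = 973.634 g.
Addition/subtraction keeps the fewest decimal places: 5.91 → 2 decimal places, 906.132 → 3 decimal places, 6.87 → 2 decimal places, 54.722 → 3 decimal places; limit is 2.
Rounded to 2 decimal places: 973.63 g.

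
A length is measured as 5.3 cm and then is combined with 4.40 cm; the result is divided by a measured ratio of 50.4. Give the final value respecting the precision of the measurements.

0.19 cm

5.3 cm + 4.40 cm = 9.70 cm; the sum is limited to 1 decimal place (2 s.f.).
Carrying full precision, 9.70 ÷ 50.4 = 0.19246031746… cm; 50.4 has 3 s.f., so the result keeps min(2, 3) = 2 s.f.
Rounded to 2 significant figures: 0.19 cm.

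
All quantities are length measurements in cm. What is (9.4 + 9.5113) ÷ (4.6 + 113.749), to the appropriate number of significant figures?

9.4 + 9.5113 = 18.9113, limited to 1 d.p. → 3 s.f.; 4.6 + 113.749 = 118.349, limited to 1 d.p. → 4 s.f.
Carrying full precision, 18.9113 ÷ 118.349 = 0.159792647171…; keep min(3, 4) = 3 s.f.
Rounded to 3 significant figures: 0.160.

0.160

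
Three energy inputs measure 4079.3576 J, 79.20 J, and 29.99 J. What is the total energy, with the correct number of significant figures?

4079.3576 J + 79.20 J + 29.99 J = 4188.5476 J.
Addition/subtraction keeps the fewest decimal places: 4079.3576 → 4 decimal places, 79.20 → 2 decimal places, 29.99 → 2 decimal places; limit is 2.
Rounded to 2 decimal places: 4188.55 J.

4188.55 J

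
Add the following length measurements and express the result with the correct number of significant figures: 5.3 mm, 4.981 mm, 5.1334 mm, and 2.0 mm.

17.4 mm

5.3 mm + 4.981 mm + 5.1334 mm + 2.0 mm = 17.4144 mm.
Addition/subtraction keeps the fewest decimal places: 5.3 → 1 decimal place, 4.981 → 3 decimal places, 5.1334 → 4 decimal places, 2.0 → 1 decimal place; limit is 1.
Rounded to 1 decimal place: 17.4 mm.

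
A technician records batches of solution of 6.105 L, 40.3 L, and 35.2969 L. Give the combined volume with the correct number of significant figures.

81.7 L

6.105 L + 40.3 L + 35.2969 L = 81.7019 L.
Addition/subtraction keeps the fewest decimal places: 6.105 → 3 decimal places, 40.3 → 1 decimal place, 35.2969 → 4 decimal places; limit is 1.
Rounded to 1 decimal place: 81.7 L.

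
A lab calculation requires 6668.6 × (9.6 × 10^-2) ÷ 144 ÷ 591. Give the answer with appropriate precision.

0.0075

6668.6 × (9.6 × 10^-2) ÷ 144 ÷ 591 = 0.00752239142696…
Multiplication/division keeps the fewest significant figures: 6668.6 → 5 s.f., 9.6 × 10^-2 → 2 s.f., 144 → 3 s.f., 591 → 3 s.f.; limit is 2.
Rounded to 2 significant figures: 0.0075.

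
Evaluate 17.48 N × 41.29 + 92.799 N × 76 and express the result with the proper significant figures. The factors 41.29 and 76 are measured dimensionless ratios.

17.48 × 41.29 = 721.7492 → 7.217 × 10² N (4 s.f., last digit at the 10^-1 place).
92.799 × 76 = 7052.724 → 7.1 × 10³ N (2 s.f., last digit at the 10^2 place).
Sum: 7774.4732 N; keep the coarser place, 10^2.
Result: 7.8 × 10³ N.

7.8 × 10³ N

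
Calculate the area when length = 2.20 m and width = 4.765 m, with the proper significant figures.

area = 2.20 m × 4.765 m = 10.483 m².
2.20 has 3 significant figures; 4.765 has 4.
Division/multiplication keeps the fewest: 3 significant figures.
Rounded: 10.5 m².

10.5 m²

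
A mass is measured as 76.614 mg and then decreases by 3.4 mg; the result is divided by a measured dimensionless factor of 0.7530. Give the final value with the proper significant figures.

76.614 mg − 3.4 mg = 73.214 mg; the difference is limited to 1 decimal place (3 s.f.).
Carrying full precision, 73.214 ÷ 0.7530 = 97.229747676… mg; 0.7530 has 4 s.f., so the result keeps min(3, 4) = 3 s.f.
Rounded to 3 significant figures: 97.2 mg.

97.2 mg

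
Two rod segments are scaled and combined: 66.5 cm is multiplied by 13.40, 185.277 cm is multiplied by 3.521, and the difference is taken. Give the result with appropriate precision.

66.5 × 13.40 = 891.1 → 891 cm (3 s.f., last digit at the 10^0 place).
185.277 × 3.521 = 652.360317 → 652.4 cm (4 s.f., last digit at the 10^-1 place).
Difference: 238.739683 cm; keep the coarser place, 10^0.
Result: 239 cm.

239 cm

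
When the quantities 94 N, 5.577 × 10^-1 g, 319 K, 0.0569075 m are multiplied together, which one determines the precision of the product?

94 N → 2 s.f.; 5.577 × 10^-1 g → 4 s.f.; 319 K → 3 s.f.; 0.0569075 m → 6 s.f.
The fewest is 2 significant figures, from 94 N.

94 N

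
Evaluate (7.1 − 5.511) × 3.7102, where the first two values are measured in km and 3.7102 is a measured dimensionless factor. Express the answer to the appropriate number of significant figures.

5.9 km

7.1 km − 5.511 km = 1.589 km; the difference is limited to 1 decimal place (2 s.f.).
Carrying full precision, 1.589 × 3.7102 = 5.8955078 km; 3.7102 has 5 s.f., so the result keeps min(2, 5) = 2 s.f.
Rounded to 2 significant figures: 5.9 km.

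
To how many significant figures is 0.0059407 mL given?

5

0.0059407: leading zeros are not significant; zeros between nonzero digits are significant.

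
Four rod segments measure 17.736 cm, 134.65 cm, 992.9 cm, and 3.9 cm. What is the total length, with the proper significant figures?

17.736 cm + 134.65 cm + 992.9 cm + 3.9 cm = 1149.186 cm.
Addition/subtraction keeps the fewest decimal places: 17.736 → 3 decimal places, 134.65 → 2 decimal places, 992.9 → 1 decimal place, 3.9 → 1 decimal place; limit is 1.
Rounded to 1 decimal place: 1149.2 cm.

1149.2 cm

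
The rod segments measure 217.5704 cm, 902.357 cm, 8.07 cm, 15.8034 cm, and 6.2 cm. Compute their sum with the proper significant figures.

1150.0 cm

217.5704 cm + 902.357 cm + 8.07 cm + 15.8034 cm + 6.2 cm = 1150.0008 cm.
Addition/subtraction keeps the fewest decimal places: 217.5704 → 4 decimal places, 902.357 → 3 decimal places, 8.07 → 2 decimal places, 15.8034 → 4 decimal places, 6.2 → 1 decimal place; limit is 1.
Rounded to 1 decimal place: 1150.0 cm.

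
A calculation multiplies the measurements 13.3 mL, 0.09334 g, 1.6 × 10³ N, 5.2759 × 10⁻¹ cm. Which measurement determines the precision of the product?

1.6 × 10³ N

13.3 mL → 3 s.f.; 0.09334 g → 4 s.f.; 1.6 × 10³ N → 2 s.f.; 5.2759 × 10⁻¹ cm → 5 s.f.
The fewest is 2 significant figures, from 1.6 × 10³ N.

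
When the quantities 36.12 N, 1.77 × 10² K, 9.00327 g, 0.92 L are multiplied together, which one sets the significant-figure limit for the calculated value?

36.12 N → 4 s.f.; 1.77 × 10² K → 3 s.f.; 9.00327 g → 6 s.f.; 0.92 L → 2 s.f.
The fewest is 2 significant figures, from 0.92 L.

0.92 L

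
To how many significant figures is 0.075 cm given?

0.075: leading zeros are not significant.

2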